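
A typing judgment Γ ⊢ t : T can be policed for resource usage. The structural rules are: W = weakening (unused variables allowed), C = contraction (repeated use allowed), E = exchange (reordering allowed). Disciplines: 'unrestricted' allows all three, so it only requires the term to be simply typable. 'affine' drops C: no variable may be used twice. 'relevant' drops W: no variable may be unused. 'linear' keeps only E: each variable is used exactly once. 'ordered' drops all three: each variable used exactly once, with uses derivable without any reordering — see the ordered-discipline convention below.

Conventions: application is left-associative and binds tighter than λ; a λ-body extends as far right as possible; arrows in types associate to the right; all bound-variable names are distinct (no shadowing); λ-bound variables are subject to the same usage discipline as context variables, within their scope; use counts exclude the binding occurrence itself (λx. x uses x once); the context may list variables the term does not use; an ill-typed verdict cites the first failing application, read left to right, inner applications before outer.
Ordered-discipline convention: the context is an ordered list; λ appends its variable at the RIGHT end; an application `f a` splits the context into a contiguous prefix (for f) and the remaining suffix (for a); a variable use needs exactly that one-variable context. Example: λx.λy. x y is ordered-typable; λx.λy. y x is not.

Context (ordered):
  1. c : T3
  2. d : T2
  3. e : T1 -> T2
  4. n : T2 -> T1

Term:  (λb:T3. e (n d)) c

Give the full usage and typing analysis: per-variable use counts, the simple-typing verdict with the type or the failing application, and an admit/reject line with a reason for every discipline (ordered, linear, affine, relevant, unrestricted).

usage: c=1, d=1, e=1, n=1, b (λ-bound)=0
uses in reading order: e, n, d, c
typing: well-typed — term : T2
ordered: ✗ — b never used (weakening)
linear: ✗ — b never used (weakening)
affine: ✓ — c, d, e, n, b: no repeats, contraction unneeded
relevant: ✗ — b never used (weakening)
unrestricted: ✓ — well-typed at T2; no restrictions here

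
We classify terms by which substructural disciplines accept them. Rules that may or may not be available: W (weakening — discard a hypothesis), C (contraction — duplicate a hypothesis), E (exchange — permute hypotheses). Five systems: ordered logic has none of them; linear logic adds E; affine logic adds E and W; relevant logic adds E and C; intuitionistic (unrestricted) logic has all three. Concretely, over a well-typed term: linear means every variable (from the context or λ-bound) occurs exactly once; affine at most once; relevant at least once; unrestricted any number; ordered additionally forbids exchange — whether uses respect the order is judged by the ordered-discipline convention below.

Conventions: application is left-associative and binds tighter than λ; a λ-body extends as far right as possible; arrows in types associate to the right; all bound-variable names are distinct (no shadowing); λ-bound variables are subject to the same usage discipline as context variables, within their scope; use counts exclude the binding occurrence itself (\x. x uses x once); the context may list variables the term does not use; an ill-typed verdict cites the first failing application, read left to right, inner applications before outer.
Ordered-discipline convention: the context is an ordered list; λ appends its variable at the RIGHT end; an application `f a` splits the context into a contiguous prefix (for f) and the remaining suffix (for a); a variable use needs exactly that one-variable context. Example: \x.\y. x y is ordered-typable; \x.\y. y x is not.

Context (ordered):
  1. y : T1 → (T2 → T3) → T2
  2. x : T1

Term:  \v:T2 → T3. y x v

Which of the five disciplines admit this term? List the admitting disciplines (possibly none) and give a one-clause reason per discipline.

admitted by: ordered, linear, affine, relevant, unrestricted
usage: y=1, x=1, v [bound]=1
left-to-right use order: y, x, v
typing: ✓ — (T2 → T3) → T2
ordered: ✓ — y, x, v once each; derivable with no W/C/E
linear: ✓ — single use per variable (y, x, v)
affine: ✓ — no duplicate uses among y, x, v
relevant: ✓ — y, x, v: all used, weakening unneeded
unrestricted: ✓ — well-typed at (T2 → T3) → T2; no restrictions here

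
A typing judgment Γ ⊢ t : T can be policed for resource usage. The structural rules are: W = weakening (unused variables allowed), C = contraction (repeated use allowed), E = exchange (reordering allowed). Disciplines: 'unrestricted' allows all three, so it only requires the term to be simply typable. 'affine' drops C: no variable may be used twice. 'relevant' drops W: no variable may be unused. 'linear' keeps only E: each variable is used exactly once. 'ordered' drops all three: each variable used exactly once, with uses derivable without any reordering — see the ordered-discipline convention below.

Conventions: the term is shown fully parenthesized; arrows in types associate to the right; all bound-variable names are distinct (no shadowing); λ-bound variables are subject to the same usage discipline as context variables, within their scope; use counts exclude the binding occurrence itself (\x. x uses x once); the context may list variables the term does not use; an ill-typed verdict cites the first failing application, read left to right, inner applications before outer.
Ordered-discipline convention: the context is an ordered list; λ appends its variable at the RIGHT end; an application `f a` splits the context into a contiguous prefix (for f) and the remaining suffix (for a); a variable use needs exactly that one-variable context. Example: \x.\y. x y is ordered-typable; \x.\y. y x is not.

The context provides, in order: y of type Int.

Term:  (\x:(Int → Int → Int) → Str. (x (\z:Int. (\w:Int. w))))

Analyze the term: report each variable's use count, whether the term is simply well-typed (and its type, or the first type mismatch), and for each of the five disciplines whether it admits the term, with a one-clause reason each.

usage: y ×0, x [bound] ×1, z [bound] ×0, w [bound] ×1
uses in reading order: x, w
typing: well-typed — term : ((Int → Int → Int) → Str) → Str
ordered: ✗ — y, z left unused
linear: ✗ — y, z left unused
affine: ✓ — none of y, x, z, w used more than once
relevant: ✗ — y, z left unused
unrestricted: ✓ — simply typable at ((Int → Int → Int) → Str) → Str; W, C, E all held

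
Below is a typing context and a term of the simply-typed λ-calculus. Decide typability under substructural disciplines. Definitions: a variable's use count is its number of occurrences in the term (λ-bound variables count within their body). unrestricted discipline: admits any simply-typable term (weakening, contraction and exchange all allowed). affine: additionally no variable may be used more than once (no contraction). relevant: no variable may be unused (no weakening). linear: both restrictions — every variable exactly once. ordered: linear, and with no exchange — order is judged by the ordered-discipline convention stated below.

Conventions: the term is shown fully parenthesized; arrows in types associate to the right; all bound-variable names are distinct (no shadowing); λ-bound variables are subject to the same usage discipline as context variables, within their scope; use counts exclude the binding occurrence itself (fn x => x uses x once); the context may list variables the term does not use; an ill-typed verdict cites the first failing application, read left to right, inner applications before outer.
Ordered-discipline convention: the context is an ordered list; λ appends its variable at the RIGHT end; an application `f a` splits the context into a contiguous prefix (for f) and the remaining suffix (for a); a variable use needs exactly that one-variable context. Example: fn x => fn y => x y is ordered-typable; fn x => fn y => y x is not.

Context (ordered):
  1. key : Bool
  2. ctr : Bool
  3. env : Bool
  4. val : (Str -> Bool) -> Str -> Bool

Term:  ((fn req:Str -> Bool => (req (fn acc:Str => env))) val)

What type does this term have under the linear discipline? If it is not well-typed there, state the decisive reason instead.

not well-typed under linear — a type mismatch blocks all five
variable uses: key: 0×; ctr: 0×; env: 1×; val: 1×; req (λ-bound): 1×; acc (λ-bound): 0×
order of uses: req, env, val
typing: ill-typed: argument of type Str -> Bool where Str is required
across the five disciplines: ordered ✗ | linear ✗ | affine ✗ | relevant ✗ | unrestricted ✗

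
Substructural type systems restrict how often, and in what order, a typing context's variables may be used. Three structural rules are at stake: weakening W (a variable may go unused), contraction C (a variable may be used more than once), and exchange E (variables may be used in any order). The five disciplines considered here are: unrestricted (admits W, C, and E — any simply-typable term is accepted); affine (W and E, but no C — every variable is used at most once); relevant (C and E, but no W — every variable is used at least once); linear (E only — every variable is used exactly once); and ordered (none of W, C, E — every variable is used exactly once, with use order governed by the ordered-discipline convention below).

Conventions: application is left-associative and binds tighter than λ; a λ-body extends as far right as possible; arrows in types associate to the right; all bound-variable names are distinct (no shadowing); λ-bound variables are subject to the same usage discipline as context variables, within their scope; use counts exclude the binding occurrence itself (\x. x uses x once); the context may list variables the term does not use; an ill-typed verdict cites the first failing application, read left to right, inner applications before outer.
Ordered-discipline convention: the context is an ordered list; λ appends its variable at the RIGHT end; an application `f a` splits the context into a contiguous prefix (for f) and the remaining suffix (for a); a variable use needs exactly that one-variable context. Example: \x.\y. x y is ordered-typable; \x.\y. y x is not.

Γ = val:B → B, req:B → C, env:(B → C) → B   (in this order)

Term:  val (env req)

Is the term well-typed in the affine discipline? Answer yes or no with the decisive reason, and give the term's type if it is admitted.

yes — at most one use each (val, req, env); term : B
use counts: val: 1×, req: 1×, env: 1×
order of uses: val, env, req
typing: well-typed at B
per-discipline verdicts: ordered ✗; linear ✓; affine ✓; relevant ✓; unrestricted ✓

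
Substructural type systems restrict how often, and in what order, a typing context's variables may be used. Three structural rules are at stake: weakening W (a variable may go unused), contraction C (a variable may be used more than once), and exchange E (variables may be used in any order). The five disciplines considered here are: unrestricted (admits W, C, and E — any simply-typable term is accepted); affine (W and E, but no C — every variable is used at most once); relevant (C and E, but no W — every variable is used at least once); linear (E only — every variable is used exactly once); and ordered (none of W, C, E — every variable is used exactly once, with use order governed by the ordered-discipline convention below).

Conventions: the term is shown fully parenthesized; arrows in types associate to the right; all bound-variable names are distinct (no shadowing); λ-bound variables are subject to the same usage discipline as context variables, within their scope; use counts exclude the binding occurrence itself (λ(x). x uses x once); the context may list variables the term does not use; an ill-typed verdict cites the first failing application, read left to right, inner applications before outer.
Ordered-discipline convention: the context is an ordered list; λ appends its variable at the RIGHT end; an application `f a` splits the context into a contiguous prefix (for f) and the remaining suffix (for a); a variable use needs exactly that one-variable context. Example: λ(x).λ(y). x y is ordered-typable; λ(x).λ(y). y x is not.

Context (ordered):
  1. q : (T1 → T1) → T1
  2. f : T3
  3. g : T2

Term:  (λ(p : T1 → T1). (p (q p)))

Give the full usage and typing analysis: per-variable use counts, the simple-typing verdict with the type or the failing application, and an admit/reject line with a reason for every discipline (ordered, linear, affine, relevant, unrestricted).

usage: q ×1; f ×0; g ×0; p (λ-bound) ×2
uses in reading order: p, q, p
typing: the term checks, with type (T1 → T1) → T1
ordered: ✗ — p ×2 used more than once (contraction); unused: f, g — weakening required
linear: ✗ — p ×2 used more than once (contraction); unused: f, g — weakening required
affine: ✗ — p ×2 used more than once (contraction)
relevant: ✗ — unused: f, g — weakening required
unrestricted: ✓ — simply typable at (T1 → T1) → T1; W, C, E all held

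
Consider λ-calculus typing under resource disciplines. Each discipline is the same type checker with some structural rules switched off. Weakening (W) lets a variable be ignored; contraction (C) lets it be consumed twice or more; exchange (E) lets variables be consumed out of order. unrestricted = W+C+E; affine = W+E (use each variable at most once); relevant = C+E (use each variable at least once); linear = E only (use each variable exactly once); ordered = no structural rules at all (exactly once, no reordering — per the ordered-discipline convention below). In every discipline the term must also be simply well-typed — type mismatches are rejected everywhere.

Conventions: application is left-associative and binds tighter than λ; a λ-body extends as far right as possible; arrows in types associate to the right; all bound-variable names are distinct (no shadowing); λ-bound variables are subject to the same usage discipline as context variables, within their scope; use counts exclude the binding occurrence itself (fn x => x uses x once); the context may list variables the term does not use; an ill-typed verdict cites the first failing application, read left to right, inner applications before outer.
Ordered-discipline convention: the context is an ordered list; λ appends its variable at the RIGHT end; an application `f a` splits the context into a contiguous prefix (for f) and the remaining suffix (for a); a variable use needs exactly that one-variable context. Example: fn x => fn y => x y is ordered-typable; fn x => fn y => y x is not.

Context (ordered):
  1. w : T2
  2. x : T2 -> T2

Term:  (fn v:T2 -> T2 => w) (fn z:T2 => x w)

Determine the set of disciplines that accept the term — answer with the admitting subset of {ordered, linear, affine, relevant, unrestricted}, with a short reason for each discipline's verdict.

accepted by: unrestricted
usage: w: 2; x: 1; v (bound): 0; z (bound): 0
uses in reading order: w, x, w
typing: the term checks, with type T2
ordered ✗ (uses contraction: w ×2; needs weakening: v, z unused)
linear ✗ (uses contraction: w ×2; needs weakening: v, z unused)
affine ✗ (uses contraction: w ×2)
relevant ✗ (needs weakening: v, z unused)
unrestricted ✓ (well-typed at T2; no restrictions here)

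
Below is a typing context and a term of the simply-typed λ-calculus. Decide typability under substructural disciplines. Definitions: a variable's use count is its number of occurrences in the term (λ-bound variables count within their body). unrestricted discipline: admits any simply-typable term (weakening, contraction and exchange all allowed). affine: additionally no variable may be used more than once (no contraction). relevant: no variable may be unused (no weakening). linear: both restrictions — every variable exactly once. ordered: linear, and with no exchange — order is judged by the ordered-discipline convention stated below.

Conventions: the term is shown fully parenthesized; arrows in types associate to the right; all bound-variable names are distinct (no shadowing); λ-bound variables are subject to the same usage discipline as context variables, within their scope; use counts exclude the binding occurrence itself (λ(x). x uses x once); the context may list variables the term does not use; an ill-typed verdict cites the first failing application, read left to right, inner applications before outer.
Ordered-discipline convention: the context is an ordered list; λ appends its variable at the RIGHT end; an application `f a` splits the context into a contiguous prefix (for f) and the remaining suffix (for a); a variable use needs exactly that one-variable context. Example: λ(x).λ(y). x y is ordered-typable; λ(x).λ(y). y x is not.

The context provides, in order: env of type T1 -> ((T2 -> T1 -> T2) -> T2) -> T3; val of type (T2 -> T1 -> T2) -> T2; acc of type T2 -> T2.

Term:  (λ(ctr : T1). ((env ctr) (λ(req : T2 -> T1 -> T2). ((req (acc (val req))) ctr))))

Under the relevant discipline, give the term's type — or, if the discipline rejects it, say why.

term : T1 -> T3
counts: env=1, val=1, acc=1, ctr [bound]=2, req [bound]=2
left-to-right use order: env, ctr, req, acc, val, req, ctr
typing: ✓ — T1 -> T3
per-discipline verdicts: ordered ✗ | linear ✗ | affine ✗ | relevant ✓ | unrestricted ✓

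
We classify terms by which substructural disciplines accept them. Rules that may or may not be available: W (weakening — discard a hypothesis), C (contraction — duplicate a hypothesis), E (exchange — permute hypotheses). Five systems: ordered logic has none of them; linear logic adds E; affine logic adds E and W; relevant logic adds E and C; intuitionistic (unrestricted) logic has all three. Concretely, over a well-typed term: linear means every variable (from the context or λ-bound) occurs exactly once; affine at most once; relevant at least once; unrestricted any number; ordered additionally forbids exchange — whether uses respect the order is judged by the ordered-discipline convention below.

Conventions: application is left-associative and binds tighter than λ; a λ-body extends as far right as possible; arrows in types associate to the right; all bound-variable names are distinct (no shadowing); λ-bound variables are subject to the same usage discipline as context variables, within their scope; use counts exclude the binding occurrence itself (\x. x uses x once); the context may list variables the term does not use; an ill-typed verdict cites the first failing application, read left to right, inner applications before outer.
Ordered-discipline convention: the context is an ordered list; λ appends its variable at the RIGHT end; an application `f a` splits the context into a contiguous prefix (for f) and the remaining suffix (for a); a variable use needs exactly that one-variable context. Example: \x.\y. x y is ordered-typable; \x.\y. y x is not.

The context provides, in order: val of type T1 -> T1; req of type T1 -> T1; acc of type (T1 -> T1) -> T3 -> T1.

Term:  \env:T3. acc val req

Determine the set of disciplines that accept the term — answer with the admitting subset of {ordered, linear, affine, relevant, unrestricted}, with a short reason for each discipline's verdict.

admitted in: none
variable uses: val ×1; req ×1; acc ×1; env (bound) ×0
left-to-right use order: acc, val, req
typing: ill-typed: an application expects T3 but receives T1 -> T1
ordered ✗ (the type mismatch rejects it)
linear ✗ (not simply typable)
affine ✗ (fails simple typing)
relevant ✗ (a type mismatch blocks all five)
unrestricted ✗ (the type mismatch rejects it)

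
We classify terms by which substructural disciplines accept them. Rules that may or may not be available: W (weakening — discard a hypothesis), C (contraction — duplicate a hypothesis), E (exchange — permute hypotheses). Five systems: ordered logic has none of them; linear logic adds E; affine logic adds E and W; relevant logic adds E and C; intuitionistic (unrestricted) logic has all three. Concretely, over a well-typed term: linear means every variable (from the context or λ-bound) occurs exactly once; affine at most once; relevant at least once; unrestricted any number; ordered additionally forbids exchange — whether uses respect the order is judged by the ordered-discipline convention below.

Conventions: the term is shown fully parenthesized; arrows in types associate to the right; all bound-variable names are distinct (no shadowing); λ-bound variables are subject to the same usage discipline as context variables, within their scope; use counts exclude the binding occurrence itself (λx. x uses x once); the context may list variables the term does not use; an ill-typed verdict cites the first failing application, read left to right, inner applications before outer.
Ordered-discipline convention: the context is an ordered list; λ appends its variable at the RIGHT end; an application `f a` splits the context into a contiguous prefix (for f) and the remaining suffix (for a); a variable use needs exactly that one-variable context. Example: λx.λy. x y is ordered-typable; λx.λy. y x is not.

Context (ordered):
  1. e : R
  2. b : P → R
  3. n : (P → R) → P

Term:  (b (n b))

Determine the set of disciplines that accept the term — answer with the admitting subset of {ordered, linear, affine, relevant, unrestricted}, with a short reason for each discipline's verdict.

admitted by: unrestricted
counts: e=0, b=2, n=1
order of uses: b, n, b
typing: well-typed at R
ordered ✗ (uses contraction: b ×2; unused: e — weakening required)
linear ✗ (uses contraction: b ×2; unused: e — weakening required)
affine ✗ (uses contraction: b ×2)
relevant ✗ (unused: e — weakening required)
unrestricted ✓ (typability at R is all that's needed)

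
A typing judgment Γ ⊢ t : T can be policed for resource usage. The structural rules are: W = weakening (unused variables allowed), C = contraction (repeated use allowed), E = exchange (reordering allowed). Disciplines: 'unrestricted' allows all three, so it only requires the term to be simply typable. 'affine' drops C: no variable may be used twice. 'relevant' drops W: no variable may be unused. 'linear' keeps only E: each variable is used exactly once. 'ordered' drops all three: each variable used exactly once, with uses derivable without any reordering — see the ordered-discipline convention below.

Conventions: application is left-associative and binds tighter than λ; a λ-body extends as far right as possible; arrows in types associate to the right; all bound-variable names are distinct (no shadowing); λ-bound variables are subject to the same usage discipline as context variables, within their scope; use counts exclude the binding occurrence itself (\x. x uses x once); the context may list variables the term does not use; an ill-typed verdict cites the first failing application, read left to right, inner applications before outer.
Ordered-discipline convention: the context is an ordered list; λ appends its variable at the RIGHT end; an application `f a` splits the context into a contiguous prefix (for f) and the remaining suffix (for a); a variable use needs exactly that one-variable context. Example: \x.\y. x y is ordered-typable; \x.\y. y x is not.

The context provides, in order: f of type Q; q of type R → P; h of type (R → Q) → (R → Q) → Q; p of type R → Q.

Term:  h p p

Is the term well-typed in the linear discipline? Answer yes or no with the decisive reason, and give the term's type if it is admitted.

no — repeated use of p ×2; f, q never used (weakening)
variable uses: f: 0×; q: 0×; h: 1×; p: 2×
order of uses: h, p, p
typing: well-typed at Q
per-discipline verdicts: ordered ✗ · linear ✗ · affine ✗ · relevant ✗ · unrestricted ✓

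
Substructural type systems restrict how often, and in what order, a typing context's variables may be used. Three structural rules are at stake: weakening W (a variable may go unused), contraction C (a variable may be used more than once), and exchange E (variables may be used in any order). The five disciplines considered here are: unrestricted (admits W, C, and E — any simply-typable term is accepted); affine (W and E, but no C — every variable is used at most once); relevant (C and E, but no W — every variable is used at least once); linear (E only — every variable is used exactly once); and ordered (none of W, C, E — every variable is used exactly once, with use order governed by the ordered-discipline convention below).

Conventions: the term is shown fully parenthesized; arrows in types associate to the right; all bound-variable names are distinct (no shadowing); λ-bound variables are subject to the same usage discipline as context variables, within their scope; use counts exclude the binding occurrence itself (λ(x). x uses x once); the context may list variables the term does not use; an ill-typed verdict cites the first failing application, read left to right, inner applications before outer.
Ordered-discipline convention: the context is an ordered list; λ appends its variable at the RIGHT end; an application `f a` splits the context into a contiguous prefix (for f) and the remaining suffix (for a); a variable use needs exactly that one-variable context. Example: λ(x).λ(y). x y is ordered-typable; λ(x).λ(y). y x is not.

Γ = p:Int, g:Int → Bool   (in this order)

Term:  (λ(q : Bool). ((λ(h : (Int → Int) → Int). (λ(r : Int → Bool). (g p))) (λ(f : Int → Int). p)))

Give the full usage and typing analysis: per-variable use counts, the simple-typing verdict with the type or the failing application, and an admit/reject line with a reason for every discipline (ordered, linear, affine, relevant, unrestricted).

usage: p: 2×; g: 1×; q (λ-bound): 0×; h (λ-bound): 0×; r (λ-bound): 0×; f (λ-bound): 0×
use order (left to right): g, p, p
typing: well-typed — term : Bool → (Int → Bool) → Bool
ordered ✗ (p ×2 used more than once (contraction); unused: q, h, r, f — weakening required)
linear ✗ (p ×2 used more than once (contraction); unused: q, h, r, f — weakening required)
affine ✗ (p ×2 used more than once (contraction))
relevant ✗ (unused: q, h, r, f — weakening required)
unrestricted ✓ (typability at Bool → (Int → Bool) → Bool is all that's needed)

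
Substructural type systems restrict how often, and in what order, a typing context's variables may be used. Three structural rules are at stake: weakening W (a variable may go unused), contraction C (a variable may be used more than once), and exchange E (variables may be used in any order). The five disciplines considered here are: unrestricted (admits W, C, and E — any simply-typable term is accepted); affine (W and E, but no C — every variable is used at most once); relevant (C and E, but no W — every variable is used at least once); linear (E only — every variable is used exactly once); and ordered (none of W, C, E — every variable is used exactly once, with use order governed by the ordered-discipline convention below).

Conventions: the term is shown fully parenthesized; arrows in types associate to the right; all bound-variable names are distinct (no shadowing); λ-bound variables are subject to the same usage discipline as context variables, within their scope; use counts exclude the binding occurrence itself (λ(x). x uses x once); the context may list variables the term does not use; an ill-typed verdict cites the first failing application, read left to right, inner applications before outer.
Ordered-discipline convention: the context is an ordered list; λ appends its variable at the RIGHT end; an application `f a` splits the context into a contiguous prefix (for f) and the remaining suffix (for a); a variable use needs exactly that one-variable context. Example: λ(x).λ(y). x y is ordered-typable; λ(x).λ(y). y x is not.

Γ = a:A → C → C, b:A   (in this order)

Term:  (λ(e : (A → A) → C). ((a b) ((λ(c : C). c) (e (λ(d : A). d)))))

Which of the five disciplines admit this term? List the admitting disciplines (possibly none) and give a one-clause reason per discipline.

admitted by: ordered, linear, affine, relevant, unrestricted
usage: a: 1; b: 1; e (λ-bound): 1; c (λ-bound): 1; d (λ-bound): 1
uses in reading order: a, b, c, e, d
typing: ✓ — ((A → A) → C) → C
ordered: ✓ — single-use (a, b, e, c, d), ordered derivation ok
linear: ✓ — each of a, b, e, c, d used exactly once
affine: ✓ — at most one use each (a, b, e, c, d)
relevant: ✓ — none of a, b, e, c, d goes unused
unrestricted: ✓ — type-checks (((A → A) → C) → C) and nothing is barred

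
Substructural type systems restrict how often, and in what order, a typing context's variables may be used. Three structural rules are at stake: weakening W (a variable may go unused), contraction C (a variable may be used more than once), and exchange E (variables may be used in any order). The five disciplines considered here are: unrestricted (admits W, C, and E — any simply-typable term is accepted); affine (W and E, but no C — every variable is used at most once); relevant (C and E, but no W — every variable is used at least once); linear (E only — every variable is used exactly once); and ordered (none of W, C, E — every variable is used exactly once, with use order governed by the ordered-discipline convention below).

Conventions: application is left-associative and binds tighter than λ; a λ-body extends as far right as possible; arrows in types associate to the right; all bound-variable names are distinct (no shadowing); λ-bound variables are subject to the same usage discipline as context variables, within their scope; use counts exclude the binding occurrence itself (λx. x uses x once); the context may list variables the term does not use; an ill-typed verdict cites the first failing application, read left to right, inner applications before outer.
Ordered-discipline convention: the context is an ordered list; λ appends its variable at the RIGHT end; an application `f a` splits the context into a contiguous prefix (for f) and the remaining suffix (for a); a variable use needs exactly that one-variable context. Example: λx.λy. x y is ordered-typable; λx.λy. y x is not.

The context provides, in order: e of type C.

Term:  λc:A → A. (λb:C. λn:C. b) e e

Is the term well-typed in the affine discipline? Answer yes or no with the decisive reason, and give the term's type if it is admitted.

no — repeated use of e ×2
use counts: e: 2; c (λ-bound): 0; b (λ-bound): 1; n (λ-bound): 0
uses in reading order: b, e, e
typing: well-typed — term : (A → A) → C
summary: ordered ✗ | linear ✗ | affine ✗ | relevant ✗ | unrestricted ✓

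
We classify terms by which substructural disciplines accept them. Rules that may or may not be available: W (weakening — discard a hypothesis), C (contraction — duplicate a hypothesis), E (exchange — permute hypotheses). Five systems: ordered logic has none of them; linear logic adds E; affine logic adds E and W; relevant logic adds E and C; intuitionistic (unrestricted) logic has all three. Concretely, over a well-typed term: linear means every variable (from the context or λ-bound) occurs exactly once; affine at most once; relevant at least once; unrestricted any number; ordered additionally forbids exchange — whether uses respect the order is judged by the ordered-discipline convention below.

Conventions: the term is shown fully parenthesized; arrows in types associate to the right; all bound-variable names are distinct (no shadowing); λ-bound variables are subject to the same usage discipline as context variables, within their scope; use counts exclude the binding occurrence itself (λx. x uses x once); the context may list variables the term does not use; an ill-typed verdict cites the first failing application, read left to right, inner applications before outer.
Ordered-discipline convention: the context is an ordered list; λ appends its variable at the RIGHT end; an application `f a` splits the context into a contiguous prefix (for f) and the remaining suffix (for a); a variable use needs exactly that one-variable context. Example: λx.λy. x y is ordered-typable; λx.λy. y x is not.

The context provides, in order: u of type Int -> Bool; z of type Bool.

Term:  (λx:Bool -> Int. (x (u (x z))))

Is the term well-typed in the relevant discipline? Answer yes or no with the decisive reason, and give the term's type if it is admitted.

yes — u, z, x: all used, weakening unneeded; term : (Bool -> Int) -> Int
usage: u: 1, z: 1, x (λ-bound): 2
use order (left to right): x, u, x, z
typing: ✓ — (Bool -> Int) -> Int
across the five disciplines: ordered ✗, linear ✗, affine ✗, relevant ✓, unrestricted ✓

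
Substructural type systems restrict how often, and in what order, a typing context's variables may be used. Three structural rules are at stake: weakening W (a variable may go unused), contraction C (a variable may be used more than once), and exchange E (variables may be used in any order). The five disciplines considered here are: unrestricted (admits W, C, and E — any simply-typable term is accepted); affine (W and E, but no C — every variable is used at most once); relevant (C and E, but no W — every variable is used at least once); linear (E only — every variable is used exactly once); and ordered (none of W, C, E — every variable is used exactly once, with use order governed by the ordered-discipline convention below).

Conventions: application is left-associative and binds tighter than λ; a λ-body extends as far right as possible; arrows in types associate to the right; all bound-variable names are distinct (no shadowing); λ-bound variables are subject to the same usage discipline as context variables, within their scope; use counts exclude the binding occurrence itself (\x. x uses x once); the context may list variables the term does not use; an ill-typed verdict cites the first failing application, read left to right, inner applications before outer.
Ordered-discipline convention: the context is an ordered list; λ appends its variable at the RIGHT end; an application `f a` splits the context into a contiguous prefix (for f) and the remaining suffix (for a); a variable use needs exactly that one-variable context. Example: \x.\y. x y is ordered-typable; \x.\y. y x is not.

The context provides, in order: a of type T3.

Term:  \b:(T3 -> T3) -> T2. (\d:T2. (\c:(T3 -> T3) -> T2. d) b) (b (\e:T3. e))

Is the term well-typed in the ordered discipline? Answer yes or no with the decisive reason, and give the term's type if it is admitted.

no — b ×2 used more than once (contraction); needs weakening: a, c unused
use counts: a ×0, b (bound) ×2, d (bound) ×1, c (bound) ×0, e (bound) ×1
left-to-right use order: d, b, b, e
typing: well-typed — term : ((T3 -> T3) -> T2) -> T2
per-discipline verdicts: ordered ✗; linear ✗; affine ✗; relevant ✗; unrestricted ✓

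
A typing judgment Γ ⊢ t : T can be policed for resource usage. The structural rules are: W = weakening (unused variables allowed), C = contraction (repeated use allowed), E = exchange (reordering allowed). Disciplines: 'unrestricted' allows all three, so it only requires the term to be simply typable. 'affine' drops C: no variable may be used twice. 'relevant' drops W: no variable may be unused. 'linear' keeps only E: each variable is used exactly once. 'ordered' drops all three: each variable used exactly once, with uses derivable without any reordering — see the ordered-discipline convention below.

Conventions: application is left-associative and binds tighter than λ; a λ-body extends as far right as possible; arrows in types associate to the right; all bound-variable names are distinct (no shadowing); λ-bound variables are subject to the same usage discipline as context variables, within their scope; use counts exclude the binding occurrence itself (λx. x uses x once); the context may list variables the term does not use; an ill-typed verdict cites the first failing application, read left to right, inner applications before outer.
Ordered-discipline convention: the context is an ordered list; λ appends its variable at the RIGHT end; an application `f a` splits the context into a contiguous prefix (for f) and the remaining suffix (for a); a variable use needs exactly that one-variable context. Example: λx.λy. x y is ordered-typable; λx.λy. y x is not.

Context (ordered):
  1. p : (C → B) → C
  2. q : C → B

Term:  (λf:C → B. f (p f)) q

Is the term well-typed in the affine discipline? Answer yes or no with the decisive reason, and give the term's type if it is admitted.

no — repeated use of f ×2
variable uses: p=1; q=1; f (bound)=2
uses in reading order: f, p, f, q
typing: the term checks, with type B
all disciplines: ordered ✗, linear ✗, affine ✗, relevant ✓, unrestricted ✓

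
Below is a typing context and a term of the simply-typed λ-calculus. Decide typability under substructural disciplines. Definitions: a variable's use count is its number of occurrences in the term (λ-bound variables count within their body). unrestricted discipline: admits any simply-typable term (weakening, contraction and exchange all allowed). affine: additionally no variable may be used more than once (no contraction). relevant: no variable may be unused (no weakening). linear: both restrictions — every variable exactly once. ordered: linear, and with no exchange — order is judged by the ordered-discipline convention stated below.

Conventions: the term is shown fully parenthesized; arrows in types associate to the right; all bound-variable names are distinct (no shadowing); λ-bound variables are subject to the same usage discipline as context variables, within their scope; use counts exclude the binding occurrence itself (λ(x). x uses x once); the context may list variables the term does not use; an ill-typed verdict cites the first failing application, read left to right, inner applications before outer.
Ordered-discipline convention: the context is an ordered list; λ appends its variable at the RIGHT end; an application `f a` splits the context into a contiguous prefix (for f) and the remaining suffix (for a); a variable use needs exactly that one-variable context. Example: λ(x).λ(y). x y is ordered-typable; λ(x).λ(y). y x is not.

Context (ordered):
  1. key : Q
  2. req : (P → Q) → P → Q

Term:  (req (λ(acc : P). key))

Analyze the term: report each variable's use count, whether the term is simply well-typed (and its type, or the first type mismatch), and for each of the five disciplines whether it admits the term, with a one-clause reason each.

variable uses: key=1, req=1, acc (λ-bound)=0
uses in reading order: req, key
typing: ✓ — P → Q
ordered: ✗ — unused: acc — weakening required
linear: ✗ — unused: acc — weakening required
affine: ✓ — none of key, req, acc used more than once
relevant: ✗ — unused: acc — weakening required
unrestricted: ✓ — typability at P → Q is all that's needed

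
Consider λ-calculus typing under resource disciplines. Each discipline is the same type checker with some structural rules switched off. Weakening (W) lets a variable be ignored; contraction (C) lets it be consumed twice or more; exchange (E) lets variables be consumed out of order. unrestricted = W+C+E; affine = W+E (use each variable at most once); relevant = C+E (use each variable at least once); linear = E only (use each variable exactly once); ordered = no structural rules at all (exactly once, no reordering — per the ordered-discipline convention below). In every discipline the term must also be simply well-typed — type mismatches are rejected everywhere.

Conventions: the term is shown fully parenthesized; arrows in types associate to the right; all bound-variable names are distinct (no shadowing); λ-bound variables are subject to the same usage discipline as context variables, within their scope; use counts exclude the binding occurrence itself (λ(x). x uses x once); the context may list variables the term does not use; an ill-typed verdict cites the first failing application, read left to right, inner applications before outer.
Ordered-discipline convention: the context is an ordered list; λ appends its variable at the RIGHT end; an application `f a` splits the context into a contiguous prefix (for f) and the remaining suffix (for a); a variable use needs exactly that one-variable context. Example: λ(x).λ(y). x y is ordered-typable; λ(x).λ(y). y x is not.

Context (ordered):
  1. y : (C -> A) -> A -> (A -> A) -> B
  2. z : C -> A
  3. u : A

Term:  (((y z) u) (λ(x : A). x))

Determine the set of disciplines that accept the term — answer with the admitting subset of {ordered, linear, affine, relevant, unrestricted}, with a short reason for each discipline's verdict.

admitted by: ordered, linear, affine, relevant, unrestricted
variable uses: y: 1×, z: 1×, u: 1×, x (λ-bound): 1×
uses in reading order: y, z, u, x
typing: ✓ — B
ordered: ✓ — one use each (y, z, u, x); ordered split holds
linear: ✓ — single use per variable (y, z, u, x)
affine: ✓ — at most one use each (y, z, u, x)
relevant: ✓ — y, z, u, x: all used, weakening unneeded
unrestricted: ✓ — type-checks (B) and nothing is barred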